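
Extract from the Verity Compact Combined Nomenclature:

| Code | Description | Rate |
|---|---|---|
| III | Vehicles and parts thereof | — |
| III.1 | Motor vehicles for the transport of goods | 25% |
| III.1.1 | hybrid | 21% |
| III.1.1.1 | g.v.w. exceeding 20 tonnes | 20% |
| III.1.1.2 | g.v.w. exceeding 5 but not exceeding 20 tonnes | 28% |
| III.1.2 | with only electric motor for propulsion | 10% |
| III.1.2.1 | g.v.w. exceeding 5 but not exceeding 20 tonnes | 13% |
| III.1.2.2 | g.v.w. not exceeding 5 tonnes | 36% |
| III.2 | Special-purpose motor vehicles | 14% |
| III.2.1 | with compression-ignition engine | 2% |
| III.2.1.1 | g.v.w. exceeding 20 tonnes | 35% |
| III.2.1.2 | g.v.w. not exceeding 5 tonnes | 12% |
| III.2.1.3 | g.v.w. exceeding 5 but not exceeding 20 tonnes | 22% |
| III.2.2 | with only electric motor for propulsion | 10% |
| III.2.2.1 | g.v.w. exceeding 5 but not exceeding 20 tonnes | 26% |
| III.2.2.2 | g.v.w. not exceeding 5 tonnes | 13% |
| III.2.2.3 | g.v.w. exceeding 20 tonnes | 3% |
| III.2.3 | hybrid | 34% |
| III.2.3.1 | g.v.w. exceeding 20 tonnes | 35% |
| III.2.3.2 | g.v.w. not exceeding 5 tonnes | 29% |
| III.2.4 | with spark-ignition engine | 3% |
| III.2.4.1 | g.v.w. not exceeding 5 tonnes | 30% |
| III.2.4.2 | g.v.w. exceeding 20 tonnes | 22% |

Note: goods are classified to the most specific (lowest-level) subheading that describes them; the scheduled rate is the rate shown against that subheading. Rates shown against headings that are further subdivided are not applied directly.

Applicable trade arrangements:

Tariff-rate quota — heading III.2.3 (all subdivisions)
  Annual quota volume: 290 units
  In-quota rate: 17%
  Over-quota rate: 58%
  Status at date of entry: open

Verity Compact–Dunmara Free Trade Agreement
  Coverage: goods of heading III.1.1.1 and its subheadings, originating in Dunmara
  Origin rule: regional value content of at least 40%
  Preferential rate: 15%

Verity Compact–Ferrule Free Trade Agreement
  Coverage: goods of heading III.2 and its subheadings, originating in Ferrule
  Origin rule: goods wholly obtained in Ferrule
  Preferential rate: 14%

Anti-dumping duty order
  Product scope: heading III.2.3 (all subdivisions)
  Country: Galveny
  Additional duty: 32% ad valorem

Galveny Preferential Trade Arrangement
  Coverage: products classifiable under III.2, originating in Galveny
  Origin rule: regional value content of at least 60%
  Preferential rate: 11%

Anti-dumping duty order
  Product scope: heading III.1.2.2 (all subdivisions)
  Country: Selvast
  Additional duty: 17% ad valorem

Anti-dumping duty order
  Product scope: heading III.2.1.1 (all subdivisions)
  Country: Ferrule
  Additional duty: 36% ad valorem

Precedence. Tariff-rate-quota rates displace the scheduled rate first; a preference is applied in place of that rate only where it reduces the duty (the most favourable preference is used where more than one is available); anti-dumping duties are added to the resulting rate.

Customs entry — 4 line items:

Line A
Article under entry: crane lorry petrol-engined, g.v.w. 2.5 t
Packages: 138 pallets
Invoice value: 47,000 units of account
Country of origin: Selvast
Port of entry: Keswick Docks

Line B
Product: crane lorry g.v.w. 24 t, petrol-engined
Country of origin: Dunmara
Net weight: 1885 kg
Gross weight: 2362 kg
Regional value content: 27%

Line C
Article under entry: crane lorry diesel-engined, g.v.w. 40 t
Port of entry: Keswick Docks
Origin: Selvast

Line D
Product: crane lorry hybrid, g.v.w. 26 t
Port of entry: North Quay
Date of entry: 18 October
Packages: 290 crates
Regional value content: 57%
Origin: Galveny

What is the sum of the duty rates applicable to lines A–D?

136%

Line A: crane lorry → III.2; petrol-engined → III.2.4; g.v.w. 2.5 t → III.2.4.1. Scheduled 30%. No special measure applies. → 30%.
Line B: crane lorry → III.2; petrol-engined → III.2.4; g.v.w. 24 t → III.2.4.2. Scheduled 22%. Dunmara agreement on III.1.1.1: III.2.4.2 not covered. → 22%.
Line C: crane lorry → III.2; diesel-engined → III.2.1; g.v.w. 40 t → III.2.1.1. Scheduled 35%. No special measure applies. → 35%.
Line D: crane lorry → III.2; hybrid → III.2.3; g.v.w. 26 t → III.2.3.1. Scheduled 35%. quota on III.2.3 open → in-quota 17%; Galveny agreement on III.2: RVC < 60%; anti-dumping (Galveny, III.2.3): +32%; total 17% + 32% = 49%. → 49%.
Sum: 30% + 22% + 35% + 49% = 136%.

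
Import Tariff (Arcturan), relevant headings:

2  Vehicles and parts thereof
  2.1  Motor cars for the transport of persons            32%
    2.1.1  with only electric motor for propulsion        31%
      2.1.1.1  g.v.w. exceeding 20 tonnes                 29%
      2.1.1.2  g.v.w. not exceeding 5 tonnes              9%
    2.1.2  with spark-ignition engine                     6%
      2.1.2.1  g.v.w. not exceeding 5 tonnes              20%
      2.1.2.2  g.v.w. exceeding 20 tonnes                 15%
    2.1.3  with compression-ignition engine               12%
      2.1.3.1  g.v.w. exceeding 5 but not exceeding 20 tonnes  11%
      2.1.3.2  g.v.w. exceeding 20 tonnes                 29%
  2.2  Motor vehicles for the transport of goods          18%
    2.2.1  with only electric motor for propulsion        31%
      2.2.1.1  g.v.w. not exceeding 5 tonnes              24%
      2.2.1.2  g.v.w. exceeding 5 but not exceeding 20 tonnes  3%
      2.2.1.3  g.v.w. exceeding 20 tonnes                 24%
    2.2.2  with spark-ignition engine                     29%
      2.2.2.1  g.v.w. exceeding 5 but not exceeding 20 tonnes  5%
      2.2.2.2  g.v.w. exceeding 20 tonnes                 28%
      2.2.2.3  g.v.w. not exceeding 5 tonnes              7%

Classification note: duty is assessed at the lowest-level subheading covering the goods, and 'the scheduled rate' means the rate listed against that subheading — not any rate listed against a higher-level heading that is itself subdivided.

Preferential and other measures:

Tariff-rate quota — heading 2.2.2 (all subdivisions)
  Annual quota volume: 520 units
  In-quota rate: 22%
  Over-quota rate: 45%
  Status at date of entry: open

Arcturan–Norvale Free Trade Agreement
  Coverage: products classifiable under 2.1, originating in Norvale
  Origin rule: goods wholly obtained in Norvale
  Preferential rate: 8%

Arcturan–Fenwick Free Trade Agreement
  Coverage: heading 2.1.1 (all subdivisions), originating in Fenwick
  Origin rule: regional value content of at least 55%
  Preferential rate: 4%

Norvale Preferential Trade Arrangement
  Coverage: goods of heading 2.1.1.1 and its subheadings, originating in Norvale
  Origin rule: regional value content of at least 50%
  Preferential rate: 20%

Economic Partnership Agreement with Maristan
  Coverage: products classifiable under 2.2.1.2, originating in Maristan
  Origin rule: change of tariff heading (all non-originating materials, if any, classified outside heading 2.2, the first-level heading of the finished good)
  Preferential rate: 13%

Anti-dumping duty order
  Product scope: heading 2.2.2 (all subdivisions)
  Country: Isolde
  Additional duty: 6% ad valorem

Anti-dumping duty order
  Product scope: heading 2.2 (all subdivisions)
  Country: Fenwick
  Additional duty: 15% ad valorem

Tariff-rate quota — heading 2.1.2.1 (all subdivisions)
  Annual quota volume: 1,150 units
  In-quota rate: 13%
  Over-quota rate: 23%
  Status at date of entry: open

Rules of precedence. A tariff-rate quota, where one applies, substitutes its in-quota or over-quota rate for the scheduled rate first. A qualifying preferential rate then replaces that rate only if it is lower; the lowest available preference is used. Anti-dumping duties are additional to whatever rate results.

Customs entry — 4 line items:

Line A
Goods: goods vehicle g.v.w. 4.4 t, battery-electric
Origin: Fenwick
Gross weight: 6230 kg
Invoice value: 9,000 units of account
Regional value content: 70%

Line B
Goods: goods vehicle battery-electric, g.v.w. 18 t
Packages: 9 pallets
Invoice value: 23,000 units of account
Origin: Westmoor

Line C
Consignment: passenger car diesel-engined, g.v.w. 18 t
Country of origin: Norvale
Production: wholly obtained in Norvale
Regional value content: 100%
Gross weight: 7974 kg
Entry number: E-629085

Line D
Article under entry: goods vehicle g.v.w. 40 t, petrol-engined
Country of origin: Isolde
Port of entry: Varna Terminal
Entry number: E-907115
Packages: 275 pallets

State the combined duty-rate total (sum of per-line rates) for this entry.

Line A: goods vehicle → 2.2; battery-electric → 2.2.1; g.v.w. 4.4 t → 2.2.1.1. Scheduled 24%. Fenwick agreement on 2.1.1: 2.2.1.1 not covered; anti-dumping (Fenwick, 2.2): +15%; total 24% + 15% = 39%. → 39%.
Line B: goods vehicle → 2.2; battery-electric → 2.2.1; g.v.w. 18 t → 2.2.1.2. Scheduled 3%. No special measure applies. → 3%.
Line C: passenger car → 2.1; diesel-engined → 2.1.3; g.v.w. 18 t → 2.1.3.1. Scheduled 11%. Norvale agreement on 2.1: wholly obtained → 8% available; Norvale agreement on 2.1.1.1: 2.1.3.1 not covered; preferential 8%. → 8%.
Line D: goods vehicle → 2.2; petrol-engined → 2.2.2; g.v.w. 40 t → 2.2.2.2. Scheduled 28%. quota on 2.2.2 open → in-quota 22%; anti-dumping (Isolde, 2.2.2): +6%; total 22% + 6% = 28%. → 28%.
Sum: 39% + 3% + 8% + 28% = 78%.

78%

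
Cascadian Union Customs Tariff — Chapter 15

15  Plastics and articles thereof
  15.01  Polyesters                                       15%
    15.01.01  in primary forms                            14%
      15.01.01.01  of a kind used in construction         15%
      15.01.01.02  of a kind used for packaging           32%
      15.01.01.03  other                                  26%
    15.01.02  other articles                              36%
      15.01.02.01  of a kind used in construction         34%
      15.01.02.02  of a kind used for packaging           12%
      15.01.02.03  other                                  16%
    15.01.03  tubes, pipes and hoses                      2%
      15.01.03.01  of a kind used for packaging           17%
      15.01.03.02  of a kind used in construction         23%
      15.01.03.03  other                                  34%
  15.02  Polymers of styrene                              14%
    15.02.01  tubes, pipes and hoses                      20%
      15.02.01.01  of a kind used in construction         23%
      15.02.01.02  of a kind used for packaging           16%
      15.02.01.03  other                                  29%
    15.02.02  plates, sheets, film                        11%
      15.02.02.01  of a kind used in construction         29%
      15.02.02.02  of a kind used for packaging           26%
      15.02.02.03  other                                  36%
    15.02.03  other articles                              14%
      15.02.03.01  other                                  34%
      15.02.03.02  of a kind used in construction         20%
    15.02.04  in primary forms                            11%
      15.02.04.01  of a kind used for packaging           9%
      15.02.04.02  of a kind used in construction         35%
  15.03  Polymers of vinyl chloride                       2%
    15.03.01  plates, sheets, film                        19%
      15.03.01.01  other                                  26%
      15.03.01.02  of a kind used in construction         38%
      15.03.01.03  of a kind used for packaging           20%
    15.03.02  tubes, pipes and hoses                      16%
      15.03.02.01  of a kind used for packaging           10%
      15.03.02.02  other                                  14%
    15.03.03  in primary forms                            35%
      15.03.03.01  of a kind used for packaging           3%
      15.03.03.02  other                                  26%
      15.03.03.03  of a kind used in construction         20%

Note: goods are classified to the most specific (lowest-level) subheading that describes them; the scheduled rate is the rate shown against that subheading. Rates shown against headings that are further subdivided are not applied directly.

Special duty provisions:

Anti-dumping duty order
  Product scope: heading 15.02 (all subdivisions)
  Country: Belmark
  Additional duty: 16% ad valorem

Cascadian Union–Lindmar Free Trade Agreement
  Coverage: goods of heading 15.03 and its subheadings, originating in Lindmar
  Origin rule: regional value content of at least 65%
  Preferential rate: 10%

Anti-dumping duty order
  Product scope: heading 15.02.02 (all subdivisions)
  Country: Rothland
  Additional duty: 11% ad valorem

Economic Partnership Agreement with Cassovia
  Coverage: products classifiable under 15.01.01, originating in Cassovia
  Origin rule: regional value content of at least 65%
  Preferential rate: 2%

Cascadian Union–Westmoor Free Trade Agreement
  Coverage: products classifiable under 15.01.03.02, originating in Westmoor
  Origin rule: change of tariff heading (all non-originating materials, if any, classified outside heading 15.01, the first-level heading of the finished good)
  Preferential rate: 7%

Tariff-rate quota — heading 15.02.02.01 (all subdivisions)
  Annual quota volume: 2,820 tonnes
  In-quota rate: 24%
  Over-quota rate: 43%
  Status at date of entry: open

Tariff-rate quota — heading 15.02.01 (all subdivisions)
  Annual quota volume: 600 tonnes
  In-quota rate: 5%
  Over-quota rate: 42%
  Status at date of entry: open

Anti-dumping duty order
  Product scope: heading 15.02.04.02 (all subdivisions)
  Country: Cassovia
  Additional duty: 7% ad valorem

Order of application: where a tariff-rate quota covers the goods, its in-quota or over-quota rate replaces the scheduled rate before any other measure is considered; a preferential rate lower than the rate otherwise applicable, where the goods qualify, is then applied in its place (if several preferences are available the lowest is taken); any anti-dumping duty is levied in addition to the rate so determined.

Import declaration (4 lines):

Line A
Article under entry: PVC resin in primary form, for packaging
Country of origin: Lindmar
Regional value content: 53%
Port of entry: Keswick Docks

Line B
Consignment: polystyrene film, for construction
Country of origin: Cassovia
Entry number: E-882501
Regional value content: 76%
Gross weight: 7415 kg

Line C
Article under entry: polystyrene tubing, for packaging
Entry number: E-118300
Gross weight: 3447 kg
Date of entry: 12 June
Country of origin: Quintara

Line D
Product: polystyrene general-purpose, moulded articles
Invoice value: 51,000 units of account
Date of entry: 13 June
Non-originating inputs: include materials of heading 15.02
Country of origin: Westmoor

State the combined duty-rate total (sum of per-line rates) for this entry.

66%

Line A: PVC → 15.03; resin in primary form → 15.03.03; for packaging → 15.03.03.01. Scheduled 3%. Lindmar agreement on 15.03: RVC < 65%. → 3%.
Line B: polystyrene → 15.02; film → 15.02.02; for construction → 15.02.02.01. Scheduled 29%. quota on 15.02.02.01 open → in-quota 24%; Cassovia agreement on 15.01.01: 15.02.02.01 not covered. → 24%.
Line C: polystyrene → 15.02; tubing → 15.02.01; for packaging → 15.02.01.02. Scheduled 16%. quota on 15.02.01 open → in-quota 5%. → 5%.
Line D: polystyrene → 15.02; moulded articles → 15.02.03; general-purpose → 15.02.03.01. Scheduled 34%. Westmoor agreement on 15.01.03.02: 15.02.03.01 not covered. → 34%.
Sum: 3% + 24% + 5% + 34% = 66%.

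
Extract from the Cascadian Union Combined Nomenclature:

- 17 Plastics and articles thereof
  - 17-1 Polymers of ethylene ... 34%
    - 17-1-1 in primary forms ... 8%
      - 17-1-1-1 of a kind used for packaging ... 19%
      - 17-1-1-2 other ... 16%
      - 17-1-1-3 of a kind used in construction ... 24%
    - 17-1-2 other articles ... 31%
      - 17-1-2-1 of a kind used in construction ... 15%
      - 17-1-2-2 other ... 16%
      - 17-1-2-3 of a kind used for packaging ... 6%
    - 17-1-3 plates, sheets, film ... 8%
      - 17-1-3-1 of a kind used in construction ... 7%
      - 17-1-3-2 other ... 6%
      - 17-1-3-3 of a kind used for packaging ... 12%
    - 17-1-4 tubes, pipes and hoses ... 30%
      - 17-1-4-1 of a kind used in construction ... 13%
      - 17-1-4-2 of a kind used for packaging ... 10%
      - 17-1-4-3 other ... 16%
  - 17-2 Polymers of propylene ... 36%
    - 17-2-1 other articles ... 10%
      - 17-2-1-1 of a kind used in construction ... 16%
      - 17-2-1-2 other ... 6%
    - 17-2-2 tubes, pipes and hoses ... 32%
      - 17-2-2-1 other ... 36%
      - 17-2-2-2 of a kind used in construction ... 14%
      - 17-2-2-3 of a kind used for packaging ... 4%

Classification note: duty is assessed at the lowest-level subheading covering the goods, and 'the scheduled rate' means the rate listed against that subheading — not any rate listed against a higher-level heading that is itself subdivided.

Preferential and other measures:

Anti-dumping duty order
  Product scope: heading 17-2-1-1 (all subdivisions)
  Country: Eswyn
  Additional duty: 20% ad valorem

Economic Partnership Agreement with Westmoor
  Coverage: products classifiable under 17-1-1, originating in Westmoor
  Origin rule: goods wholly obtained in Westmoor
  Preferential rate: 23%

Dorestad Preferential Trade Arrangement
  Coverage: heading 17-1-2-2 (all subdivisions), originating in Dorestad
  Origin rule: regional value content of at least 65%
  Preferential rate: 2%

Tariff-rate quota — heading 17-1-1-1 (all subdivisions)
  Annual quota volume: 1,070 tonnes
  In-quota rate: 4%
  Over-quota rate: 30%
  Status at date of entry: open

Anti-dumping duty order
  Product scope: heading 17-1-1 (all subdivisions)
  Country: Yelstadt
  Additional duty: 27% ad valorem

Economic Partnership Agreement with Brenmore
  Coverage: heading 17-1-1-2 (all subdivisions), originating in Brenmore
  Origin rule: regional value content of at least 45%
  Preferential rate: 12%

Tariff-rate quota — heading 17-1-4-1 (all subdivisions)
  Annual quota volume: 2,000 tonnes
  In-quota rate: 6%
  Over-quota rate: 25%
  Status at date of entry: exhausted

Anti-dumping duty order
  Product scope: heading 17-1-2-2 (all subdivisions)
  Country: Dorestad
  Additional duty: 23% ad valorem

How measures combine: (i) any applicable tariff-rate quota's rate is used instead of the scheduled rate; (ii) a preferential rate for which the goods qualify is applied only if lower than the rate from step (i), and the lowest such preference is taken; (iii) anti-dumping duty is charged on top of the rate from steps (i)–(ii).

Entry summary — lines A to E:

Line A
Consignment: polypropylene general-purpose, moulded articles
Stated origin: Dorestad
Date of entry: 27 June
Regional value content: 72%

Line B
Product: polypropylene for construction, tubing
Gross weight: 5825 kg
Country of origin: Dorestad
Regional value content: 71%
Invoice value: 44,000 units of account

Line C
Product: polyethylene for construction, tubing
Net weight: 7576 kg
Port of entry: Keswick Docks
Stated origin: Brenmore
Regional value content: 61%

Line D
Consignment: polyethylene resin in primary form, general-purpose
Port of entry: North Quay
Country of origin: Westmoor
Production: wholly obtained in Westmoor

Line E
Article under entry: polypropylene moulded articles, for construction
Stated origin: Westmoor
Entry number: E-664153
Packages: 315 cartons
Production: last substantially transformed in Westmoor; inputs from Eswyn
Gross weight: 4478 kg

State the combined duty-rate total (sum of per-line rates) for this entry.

Line A: polypropylene → 17-2; moulded articles → 17-2-1; general-purpose → 17-2-1-2. Scheduled 6%. Dorestad agreement on 17-1-2-2: 17-2-1-2 not covered. → 6%.
Line B: polypropylene → 17-2; tubing → 17-2-2; for construction → 17-2-2-2. Scheduled 14%. Dorestad agreement on 17-1-2-2: 17-2-2-2 not covered. → 14%.
Line C: polyethylene → 17-1; tubing → 17-1-4; for construction → 17-1-4-1. Scheduled 13%. quota on 17-1-4-1 exhausted → over-quota 25%; Brenmore agreement on 17-1-1-2: 17-1-4-1 not covered. → 25%.
Line D: polyethylene → 17-1; resin in primary form → 17-1-1; general-purpose → 17-1-1-2. Scheduled 16%. Westmoor agreement on 17-1-1: wholly obtained → 23% available; preference 23% not lower than 16% → no reduction. → 16%.
Line E: polypropylene → 17-2; moulded articles → 17-2-1; for construction → 17-2-1-1. Scheduled 16%. Westmoor agreement on 17-1-1: 17-2-1-1 not covered. → 16%.
Sum: 6% + 14% + 25% + 16% + 16% = 77%.

77%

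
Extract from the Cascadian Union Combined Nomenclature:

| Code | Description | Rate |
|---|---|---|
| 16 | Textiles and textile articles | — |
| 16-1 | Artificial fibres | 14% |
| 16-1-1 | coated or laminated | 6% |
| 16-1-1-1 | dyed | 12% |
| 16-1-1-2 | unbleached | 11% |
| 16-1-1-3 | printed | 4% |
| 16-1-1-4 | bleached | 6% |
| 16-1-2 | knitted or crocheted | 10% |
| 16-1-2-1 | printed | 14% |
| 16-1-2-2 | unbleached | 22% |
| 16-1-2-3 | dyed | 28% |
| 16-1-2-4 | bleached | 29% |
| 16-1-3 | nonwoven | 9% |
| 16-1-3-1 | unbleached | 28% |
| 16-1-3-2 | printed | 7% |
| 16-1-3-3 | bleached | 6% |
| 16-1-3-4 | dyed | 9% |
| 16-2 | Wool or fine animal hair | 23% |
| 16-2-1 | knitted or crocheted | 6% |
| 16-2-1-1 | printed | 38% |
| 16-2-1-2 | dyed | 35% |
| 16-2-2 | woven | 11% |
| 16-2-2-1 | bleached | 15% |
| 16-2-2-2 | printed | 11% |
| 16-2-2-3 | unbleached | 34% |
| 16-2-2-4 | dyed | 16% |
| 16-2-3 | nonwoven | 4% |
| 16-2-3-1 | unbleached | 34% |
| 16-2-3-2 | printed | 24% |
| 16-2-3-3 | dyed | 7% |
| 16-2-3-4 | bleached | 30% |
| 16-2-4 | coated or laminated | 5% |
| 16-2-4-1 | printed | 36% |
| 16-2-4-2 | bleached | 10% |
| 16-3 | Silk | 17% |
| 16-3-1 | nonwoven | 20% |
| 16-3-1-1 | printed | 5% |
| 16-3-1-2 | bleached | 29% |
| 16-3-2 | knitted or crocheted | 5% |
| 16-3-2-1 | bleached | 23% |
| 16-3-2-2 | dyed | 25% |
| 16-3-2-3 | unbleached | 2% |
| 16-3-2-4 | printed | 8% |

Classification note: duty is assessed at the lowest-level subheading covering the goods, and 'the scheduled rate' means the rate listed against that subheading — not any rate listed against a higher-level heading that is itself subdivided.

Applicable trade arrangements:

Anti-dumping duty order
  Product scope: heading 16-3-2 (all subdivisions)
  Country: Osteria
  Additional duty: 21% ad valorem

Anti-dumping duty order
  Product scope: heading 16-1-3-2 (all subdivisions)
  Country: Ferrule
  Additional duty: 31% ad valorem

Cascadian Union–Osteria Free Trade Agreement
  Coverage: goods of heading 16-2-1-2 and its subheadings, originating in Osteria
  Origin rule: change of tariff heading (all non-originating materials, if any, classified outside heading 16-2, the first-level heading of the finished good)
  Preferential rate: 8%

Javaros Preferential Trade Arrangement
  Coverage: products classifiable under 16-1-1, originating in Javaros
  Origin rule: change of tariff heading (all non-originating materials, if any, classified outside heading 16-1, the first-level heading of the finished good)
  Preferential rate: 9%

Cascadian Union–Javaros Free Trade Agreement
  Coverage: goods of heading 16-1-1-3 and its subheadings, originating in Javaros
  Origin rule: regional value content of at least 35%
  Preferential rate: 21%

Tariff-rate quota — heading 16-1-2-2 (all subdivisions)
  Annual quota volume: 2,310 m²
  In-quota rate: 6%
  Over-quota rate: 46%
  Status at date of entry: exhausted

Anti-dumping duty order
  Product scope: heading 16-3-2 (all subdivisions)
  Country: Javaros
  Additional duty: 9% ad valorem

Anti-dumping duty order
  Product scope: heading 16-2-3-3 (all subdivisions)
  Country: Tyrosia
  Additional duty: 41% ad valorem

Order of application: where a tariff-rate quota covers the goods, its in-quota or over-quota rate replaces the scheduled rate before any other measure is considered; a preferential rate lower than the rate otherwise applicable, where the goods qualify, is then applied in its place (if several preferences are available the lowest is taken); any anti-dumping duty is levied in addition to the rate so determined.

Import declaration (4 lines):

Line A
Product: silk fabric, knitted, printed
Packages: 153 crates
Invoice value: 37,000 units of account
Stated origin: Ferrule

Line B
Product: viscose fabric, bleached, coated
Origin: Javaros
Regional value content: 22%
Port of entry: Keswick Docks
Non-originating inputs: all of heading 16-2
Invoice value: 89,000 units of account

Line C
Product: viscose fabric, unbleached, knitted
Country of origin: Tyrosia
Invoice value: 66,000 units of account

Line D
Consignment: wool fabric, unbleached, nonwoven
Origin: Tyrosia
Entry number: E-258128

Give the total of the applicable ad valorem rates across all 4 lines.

Line A: silk → 16-3; knitted → 16-3-2; printed → 16-3-2-4. Scheduled 8%. No special measure applies. → 8%.
Line B: viscose → 16-1; coated → 16-1-1; bleached → 16-1-1-4. Scheduled 6%. Javaros agreement on 16-1-1: CTH met → 9% available; Javaros agreement on 16-1-1-3: 16-1-1-4 not covered; preference 9% not lower than 6% → no reduction. → 6%.
Line C: viscose → 16-1; knitted → 16-1-2; unbleached → 16-1-2-2. Scheduled 22%. quota on 16-1-2-2 exhausted → over-quota 46%. → 46%.
Line D: wool → 16-2; nonwoven → 16-2-3; unbleached → 16-2-3-1. Scheduled 34%. No special measure applies. → 34%.
Sum: 8% + 6% + 46% + 34% = 94%.

94%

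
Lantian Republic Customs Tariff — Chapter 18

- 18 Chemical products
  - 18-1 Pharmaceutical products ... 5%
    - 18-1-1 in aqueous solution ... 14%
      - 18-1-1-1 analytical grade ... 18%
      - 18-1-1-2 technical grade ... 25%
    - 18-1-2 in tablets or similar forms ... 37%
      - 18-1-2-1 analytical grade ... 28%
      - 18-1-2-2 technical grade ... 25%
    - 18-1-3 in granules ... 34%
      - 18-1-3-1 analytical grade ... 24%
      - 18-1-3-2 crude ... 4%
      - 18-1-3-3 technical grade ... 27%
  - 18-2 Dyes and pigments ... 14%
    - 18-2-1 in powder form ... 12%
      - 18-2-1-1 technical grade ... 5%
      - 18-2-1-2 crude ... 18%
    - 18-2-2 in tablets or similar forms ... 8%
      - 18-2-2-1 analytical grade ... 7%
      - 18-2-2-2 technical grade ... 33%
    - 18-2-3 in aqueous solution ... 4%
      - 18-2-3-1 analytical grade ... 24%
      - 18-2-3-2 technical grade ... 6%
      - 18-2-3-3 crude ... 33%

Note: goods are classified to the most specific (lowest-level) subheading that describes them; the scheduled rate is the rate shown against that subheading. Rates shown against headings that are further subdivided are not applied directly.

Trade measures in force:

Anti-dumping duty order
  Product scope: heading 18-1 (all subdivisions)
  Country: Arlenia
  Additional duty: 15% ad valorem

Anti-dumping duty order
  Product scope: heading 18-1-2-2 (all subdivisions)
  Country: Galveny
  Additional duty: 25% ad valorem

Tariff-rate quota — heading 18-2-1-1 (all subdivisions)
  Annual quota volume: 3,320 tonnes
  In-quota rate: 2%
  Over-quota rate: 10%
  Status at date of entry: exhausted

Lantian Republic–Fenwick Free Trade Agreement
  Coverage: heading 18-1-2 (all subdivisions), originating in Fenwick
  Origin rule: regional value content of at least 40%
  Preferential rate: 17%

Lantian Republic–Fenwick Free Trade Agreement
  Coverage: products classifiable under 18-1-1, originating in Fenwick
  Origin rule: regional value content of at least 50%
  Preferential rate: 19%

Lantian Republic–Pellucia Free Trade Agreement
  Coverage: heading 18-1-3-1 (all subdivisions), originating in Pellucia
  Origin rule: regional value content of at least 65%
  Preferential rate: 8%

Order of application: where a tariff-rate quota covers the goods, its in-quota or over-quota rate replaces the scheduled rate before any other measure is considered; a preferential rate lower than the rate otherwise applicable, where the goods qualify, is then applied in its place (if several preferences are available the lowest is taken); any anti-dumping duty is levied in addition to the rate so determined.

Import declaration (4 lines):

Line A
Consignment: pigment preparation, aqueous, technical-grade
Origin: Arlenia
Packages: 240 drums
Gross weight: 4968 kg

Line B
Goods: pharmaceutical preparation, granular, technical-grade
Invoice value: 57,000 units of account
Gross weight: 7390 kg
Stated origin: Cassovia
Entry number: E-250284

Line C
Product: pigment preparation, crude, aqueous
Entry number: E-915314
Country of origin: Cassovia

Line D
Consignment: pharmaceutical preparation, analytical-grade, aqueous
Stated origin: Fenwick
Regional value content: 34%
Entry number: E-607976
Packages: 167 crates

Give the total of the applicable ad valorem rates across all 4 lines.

84%

Line A: pigment → 18-2; aqueous → 18-2-3; technical-grade → 18-2-3-2. Scheduled 6%. No special measure applies. → 6%.
Line B: pharmaceutical → 18-1; granular → 18-1-3; technical-grade → 18-1-3-3. Scheduled 27%. No special measure applies. → 27%.
Line C: pigment → 18-2; aqueous → 18-2-3; crude → 18-2-3-3. Scheduled 33%. No special measure applies. → 33%.
Line D: pharmaceutical → 18-1; aqueous → 18-1-1; analytical-grade → 18-1-1-1. Scheduled 18%. Fenwick agreement on 18-1-2: 18-1-1-1 not covered; Fenwick agreement on 18-1-1: RVC < 50%. → 18%.
Sum: 6% + 27% + 33% + 18% = 84%.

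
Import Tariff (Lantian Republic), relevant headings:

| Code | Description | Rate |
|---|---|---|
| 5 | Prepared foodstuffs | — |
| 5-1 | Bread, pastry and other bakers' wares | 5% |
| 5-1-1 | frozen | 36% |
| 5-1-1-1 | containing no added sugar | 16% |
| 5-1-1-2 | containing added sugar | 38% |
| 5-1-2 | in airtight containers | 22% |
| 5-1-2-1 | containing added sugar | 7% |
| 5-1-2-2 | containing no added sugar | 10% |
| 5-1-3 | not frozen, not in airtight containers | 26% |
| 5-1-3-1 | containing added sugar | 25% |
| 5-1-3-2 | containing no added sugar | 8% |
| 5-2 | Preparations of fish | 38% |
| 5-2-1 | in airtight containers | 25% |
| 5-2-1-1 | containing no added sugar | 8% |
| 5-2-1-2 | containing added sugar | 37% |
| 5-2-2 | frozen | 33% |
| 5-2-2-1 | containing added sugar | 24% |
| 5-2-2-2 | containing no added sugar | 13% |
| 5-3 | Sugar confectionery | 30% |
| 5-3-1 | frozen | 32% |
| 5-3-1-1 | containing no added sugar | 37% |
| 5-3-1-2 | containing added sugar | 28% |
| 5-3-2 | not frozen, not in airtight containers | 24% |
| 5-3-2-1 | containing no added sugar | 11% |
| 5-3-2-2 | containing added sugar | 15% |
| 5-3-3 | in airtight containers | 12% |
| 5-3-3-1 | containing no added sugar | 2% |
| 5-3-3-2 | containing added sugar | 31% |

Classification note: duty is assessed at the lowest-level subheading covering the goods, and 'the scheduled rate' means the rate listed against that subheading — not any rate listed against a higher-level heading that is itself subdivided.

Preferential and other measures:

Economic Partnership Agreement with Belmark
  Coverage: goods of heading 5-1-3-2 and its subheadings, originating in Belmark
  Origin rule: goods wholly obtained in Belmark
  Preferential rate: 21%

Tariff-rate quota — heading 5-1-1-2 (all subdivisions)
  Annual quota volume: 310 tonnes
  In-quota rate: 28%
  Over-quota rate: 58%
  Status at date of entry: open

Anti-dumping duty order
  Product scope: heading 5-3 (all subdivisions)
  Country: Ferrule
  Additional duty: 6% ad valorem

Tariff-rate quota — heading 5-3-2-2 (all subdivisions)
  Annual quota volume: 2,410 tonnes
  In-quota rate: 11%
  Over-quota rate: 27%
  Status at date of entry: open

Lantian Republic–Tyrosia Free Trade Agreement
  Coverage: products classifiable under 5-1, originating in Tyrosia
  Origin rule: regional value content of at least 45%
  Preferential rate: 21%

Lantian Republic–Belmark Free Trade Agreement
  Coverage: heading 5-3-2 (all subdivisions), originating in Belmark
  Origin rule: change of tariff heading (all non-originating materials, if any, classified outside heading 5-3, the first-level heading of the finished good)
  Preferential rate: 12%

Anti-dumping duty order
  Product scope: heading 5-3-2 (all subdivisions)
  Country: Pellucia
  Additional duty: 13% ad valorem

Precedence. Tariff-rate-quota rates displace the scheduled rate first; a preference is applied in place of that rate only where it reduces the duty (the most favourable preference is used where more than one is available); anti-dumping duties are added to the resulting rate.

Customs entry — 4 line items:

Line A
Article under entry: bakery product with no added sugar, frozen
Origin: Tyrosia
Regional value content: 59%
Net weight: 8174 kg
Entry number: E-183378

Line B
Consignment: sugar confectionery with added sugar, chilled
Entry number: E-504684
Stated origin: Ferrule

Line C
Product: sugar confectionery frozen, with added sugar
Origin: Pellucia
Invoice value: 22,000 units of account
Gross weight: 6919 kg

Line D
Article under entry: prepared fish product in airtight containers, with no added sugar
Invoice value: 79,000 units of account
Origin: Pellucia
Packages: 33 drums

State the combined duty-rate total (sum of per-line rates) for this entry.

Line A: bakery product → 5-1; frozen → 5-1-1; with no added sugar → 5-1-1-1. Scheduled 16%. Tyrosia agreement on 5-1: RVC ≥ 45% → 21% available; preference 21% not lower than 16% → no reduction. → 16%.
Line B: sugar confectionery → 5-3; chilled → 5-3-2; with added sugar → 5-3-2-2. Scheduled 15%. quota on 5-3-2-2 open → in-quota 11%; anti-dumping (Ferrule, 5-3): +6%; total 11% + 6% = 17%. → 17%.
Line C: sugar confectionery → 5-3; frozen → 5-3-1; with added sugar → 5-3-1-2. Scheduled 28%. No special measure applies. → 28%.
Line D: prepared fish product → 5-2; in airtight containers → 5-2-1; with no added sugar → 5-2-1-1. Scheduled 8%. No special measure applies. → 8%.
Sum: 16% + 17% + 28% + 8% = 69%.

69%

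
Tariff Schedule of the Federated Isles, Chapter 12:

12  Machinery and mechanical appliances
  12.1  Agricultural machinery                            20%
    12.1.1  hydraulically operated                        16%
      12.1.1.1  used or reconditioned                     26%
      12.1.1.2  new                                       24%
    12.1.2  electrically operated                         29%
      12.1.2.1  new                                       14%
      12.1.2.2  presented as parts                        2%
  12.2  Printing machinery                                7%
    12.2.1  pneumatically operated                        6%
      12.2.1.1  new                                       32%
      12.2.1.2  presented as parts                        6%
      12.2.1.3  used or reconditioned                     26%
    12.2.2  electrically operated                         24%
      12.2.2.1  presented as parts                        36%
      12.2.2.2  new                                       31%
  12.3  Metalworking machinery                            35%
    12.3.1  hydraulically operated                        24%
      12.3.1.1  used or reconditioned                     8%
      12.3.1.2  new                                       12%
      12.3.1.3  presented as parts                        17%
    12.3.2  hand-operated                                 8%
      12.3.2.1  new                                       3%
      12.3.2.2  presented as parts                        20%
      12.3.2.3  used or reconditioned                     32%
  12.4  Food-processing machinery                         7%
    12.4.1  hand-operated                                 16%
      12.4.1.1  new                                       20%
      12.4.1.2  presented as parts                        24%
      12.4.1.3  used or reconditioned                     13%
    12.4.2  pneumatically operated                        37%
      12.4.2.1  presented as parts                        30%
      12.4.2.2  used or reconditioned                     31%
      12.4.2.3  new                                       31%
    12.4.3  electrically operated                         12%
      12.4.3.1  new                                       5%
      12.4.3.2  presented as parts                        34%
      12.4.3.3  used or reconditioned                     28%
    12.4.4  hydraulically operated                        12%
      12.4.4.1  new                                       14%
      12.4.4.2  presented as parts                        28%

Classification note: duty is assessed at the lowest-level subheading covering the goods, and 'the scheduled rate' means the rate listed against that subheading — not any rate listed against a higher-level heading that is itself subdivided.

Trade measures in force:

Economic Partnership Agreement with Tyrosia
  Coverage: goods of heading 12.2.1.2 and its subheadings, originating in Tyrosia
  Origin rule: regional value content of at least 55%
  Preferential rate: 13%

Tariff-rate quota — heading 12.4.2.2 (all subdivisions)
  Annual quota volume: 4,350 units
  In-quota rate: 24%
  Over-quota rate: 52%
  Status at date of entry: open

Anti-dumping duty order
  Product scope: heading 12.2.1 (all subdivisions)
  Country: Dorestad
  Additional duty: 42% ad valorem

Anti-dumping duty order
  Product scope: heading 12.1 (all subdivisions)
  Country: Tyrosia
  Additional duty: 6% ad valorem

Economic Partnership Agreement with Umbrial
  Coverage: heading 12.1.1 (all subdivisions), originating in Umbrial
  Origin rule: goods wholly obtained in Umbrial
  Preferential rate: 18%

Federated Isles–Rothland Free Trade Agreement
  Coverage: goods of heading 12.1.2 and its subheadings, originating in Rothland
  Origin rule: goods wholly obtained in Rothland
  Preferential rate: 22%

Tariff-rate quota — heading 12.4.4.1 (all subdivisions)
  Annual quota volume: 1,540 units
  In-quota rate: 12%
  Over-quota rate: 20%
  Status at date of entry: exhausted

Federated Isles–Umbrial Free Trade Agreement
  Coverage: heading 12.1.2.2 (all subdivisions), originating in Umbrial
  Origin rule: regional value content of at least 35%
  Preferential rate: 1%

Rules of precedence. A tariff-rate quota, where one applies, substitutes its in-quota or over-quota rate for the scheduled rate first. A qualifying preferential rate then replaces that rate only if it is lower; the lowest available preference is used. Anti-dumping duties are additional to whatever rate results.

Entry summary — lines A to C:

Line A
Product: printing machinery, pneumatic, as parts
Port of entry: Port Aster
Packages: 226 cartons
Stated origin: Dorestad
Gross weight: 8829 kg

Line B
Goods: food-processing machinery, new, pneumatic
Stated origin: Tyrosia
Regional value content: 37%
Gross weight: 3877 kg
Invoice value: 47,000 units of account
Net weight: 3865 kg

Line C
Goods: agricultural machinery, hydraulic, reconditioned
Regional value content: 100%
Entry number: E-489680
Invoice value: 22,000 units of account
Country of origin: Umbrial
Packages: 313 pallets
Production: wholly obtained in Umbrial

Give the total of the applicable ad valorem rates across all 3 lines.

Line A: printing → 12.2; pneumatic → 12.2.1; as parts → 12.2.1.2. Scheduled 6%. anti-dumping (Dorestad, 12.2.1): +42%; total 6% + 42% = 48%. → 48%.
Line B: food-processing → 12.4; pneumatic → 12.4.2; new → 12.4.2.3. Scheduled 31%. Tyrosia agreement on 12.2.1.2: 12.4.2.3 not covered. → 31%.
Line C: agricultural → 12.1; hydraulic → 12.1.1; reconditioned → 12.1.1.1. Scheduled 26%. Umbrial agreement on 12.1.1: wholly obtained → 18% available; Umbrial agreement on 12.1.2.2: 12.1.1.1 not covered; preferential 18%. → 18%.
Sum: 48% + 31% + 18% = 97%.

97%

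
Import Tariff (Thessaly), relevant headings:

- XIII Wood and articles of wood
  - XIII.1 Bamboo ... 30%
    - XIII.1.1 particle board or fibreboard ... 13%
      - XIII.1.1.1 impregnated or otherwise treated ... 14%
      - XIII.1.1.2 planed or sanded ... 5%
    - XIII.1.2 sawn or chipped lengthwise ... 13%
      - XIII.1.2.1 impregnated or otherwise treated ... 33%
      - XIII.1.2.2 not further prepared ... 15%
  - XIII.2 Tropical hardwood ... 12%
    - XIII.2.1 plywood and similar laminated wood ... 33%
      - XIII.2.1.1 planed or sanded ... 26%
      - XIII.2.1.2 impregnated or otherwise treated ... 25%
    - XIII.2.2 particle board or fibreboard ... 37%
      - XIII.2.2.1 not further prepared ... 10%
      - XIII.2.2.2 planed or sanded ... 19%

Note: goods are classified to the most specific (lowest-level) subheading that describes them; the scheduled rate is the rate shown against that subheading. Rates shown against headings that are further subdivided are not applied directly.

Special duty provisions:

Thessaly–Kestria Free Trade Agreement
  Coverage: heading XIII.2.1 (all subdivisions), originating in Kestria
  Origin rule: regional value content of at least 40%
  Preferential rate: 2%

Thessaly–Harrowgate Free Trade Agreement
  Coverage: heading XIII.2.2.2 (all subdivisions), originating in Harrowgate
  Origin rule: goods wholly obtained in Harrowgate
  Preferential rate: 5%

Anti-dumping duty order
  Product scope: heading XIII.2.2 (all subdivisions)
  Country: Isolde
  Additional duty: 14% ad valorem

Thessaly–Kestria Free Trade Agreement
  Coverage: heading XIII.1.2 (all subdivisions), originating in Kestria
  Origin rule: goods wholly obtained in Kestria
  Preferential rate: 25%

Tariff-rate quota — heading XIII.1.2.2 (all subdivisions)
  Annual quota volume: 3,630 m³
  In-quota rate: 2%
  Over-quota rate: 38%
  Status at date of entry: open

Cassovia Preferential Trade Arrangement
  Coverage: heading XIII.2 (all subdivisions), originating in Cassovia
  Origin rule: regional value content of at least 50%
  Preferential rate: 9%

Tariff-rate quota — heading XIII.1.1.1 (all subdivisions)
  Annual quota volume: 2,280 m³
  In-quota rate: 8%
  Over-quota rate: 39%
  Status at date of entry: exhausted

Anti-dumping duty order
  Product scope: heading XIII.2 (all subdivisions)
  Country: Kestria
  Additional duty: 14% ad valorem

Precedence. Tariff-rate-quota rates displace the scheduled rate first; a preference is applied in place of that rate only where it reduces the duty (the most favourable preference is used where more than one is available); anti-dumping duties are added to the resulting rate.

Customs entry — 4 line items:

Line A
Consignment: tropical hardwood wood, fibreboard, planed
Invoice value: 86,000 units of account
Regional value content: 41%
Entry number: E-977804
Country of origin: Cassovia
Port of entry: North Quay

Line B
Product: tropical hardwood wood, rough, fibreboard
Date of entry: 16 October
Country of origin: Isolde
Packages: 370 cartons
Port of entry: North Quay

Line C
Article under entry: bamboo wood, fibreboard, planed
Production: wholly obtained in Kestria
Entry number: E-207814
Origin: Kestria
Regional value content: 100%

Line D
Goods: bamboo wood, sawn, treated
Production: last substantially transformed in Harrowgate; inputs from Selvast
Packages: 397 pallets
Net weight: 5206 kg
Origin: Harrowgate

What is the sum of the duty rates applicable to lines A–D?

Line A: tropical hardwood → XIII.2; fibreboard → XIII.2.2; planed → XIII.2.2.2. Scheduled 19%. Cassovia agreement on XIII.2: RVC < 50%. → 19%.
Line B: tropical hardwood → XIII.2; fibreboard → XIII.2.2; rough → XIII.2.2.1. Scheduled 10%. anti-dumping (Isolde, XIII.2.2): +14%; total 10% + 14% = 24%. → 24%.
Line C: bamboo → XIII.1; fibreboard → XIII.1.1; planed → XIII.1.1.2. Scheduled 5%. Kestria agreement on XIII.2.1: XIII.1.1.2 not covered; Kestria agreement on XIII.1.2: XIII.1.1.2 not covered. → 5%.
Line D: bamboo → XIII.1; sawn → XIII.1.2; treated → XIII.1.2.1. Scheduled 33%. Harrowgate agreement on XIII.2.2.2: XIII.1.2.1 not covered. → 33%.
Sum: 19% + 24% + 5% + 33% = 81%.

81%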